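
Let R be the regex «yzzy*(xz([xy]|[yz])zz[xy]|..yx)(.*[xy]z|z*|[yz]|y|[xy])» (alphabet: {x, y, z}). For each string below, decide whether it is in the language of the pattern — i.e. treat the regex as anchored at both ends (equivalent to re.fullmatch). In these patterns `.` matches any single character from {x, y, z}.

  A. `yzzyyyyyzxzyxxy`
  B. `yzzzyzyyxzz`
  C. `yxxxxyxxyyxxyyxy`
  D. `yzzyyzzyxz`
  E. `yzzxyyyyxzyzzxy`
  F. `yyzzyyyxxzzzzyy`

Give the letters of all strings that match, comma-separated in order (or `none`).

A → no match
B → no match
C → no match — must start with `yzz`
D → match
E → no match
F → no match — must start with `yzz`

D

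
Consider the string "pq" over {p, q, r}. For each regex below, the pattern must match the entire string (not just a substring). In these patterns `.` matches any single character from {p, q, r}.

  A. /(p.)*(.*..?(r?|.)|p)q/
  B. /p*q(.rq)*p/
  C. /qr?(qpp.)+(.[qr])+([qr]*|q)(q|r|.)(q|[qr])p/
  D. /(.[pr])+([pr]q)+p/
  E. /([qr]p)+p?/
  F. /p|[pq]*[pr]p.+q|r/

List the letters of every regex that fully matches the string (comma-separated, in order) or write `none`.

A

A → match
B → no match — must end with "p"
C → no match — must start with "q"
D → no match — must end with "qp"
E → no match
F → no match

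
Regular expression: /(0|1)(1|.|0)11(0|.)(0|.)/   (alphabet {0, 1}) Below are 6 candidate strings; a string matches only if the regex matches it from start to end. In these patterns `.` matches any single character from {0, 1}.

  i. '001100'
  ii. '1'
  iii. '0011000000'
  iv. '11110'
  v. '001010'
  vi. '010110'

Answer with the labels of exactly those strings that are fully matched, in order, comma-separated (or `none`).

i

i → match
ii → no match
iii → no match
iv → no match
v → no match
vi → no match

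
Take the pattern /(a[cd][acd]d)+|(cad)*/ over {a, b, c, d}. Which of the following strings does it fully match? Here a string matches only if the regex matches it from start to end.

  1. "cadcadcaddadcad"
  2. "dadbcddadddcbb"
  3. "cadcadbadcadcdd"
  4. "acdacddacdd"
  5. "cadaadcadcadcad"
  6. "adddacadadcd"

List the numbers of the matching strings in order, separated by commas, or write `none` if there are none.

6

1 → no match
2 → no match
3 → no match
4 → no match
5 → no match
6 → match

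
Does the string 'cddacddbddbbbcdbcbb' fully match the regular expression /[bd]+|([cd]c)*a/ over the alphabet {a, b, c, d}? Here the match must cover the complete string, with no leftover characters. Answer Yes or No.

No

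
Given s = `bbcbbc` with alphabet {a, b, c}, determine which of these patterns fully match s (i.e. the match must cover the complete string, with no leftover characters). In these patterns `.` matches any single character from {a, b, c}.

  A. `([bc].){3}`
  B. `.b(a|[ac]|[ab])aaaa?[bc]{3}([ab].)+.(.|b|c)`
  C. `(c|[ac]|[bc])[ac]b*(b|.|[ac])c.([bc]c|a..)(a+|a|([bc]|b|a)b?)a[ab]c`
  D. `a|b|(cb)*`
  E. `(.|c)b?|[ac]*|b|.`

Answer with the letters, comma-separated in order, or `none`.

A

A → match
B → no match
C → no match
D → no match
E → no match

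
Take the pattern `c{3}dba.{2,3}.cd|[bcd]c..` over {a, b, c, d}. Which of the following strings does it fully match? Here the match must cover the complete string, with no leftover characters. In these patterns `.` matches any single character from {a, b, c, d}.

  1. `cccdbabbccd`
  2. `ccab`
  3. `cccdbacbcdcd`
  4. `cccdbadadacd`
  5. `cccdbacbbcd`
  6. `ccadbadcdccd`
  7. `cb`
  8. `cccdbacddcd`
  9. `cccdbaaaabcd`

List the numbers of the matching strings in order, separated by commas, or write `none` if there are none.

1 → match
2 → match
3 → match
4 → match
5 → match
6 → no match
7 → no match
8 → match
9 → match

1, 2, 3, 4, 5, 8, 9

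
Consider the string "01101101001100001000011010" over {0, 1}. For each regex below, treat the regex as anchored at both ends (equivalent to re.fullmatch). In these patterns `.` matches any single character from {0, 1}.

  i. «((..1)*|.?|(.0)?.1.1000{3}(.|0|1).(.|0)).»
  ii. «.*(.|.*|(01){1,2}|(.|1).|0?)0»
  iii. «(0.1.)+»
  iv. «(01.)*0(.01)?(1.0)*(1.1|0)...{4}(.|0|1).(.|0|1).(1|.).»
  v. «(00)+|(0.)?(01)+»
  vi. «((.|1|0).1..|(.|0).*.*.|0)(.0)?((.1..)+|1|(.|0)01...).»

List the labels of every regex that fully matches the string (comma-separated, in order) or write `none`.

ii, iv, vi

i → no match
ii → match
iii → no match
iv → match
v → no match
vi → match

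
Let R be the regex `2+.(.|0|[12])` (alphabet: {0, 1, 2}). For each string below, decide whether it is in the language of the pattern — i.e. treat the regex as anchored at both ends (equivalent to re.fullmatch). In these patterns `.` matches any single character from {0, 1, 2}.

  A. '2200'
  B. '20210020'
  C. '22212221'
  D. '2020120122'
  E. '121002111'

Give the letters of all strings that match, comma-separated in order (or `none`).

A → match
B → no match
C → no match
D → no match
E → no match — must start with '2'

A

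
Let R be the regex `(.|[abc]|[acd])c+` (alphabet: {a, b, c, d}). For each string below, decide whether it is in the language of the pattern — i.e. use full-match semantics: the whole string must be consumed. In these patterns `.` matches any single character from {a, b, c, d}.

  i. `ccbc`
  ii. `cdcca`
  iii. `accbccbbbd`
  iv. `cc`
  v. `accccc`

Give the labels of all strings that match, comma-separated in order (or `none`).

i → no match
ii → no match — must end with `c`
iii → no match — must end with `c`
iv → match
v → match

iv, v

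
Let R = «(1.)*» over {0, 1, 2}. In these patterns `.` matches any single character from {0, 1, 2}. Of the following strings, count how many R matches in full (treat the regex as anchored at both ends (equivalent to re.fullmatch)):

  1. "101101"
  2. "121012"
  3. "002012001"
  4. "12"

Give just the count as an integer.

2

1. "101101" → no match
2. "121012" → match
3. "002012001" → no match
4. "12" → match
Total matched: 2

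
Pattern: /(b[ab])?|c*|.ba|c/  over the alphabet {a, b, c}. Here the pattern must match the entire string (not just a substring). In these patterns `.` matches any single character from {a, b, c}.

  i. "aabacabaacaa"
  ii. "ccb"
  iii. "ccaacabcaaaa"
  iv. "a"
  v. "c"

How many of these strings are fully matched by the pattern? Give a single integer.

1

i → no match
ii → no match
iii → no match
iv → no match
v → match
Total matched: 1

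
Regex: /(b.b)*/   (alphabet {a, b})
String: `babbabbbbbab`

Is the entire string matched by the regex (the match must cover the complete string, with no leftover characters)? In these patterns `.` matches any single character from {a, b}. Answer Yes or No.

Yes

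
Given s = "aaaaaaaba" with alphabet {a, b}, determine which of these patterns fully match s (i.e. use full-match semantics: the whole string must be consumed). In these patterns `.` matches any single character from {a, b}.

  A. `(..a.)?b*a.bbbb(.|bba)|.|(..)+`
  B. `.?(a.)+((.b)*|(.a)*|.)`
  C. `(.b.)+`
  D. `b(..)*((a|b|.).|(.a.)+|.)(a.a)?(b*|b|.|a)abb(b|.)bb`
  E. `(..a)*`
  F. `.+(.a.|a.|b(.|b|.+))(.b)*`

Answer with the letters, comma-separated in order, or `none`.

A → no match
B → match
C → no match
D → no match — must start with "b"
E → match
F → match

B, E, F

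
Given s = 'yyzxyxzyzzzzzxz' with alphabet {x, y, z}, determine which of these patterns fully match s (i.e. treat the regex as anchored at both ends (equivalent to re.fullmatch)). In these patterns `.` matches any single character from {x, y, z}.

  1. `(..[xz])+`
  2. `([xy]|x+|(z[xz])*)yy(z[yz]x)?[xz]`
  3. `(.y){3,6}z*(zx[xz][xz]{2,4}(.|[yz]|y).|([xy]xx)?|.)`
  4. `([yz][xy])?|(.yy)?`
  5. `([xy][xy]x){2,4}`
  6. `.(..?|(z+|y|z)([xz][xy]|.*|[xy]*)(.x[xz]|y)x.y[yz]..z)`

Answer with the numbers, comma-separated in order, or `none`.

1

1 → match
2 → no match
3 → no match
4 → no match
5 → no match — must end with 'x'
6 → no match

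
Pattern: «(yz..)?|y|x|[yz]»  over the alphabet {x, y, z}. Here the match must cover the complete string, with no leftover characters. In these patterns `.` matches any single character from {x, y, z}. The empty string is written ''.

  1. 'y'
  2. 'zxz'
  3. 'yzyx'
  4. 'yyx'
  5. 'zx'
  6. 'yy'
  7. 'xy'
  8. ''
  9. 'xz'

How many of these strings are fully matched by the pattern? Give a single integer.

3

1. 'y' → match
2. 'zxz' → no match
3. 'yzyx' → match
4. 'yyx' → no match
5. 'zx' → no match
6. 'yy' → no match
7. 'xy' → no match
8. '' → match
9. 'xz' → no match
Total matched: 3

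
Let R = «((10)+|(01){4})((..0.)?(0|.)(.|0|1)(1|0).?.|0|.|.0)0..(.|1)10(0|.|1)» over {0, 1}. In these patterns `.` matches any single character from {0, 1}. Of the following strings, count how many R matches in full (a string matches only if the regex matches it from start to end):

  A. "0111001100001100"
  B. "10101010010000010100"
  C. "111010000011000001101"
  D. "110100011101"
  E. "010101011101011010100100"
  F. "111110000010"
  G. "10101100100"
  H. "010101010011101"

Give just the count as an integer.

2

A → no match
B → match
C → no match
D → no match
E → match
F → no match
G → no match
H → no match
Total matched: 2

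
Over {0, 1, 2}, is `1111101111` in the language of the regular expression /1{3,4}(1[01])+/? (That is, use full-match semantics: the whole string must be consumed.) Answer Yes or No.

Yes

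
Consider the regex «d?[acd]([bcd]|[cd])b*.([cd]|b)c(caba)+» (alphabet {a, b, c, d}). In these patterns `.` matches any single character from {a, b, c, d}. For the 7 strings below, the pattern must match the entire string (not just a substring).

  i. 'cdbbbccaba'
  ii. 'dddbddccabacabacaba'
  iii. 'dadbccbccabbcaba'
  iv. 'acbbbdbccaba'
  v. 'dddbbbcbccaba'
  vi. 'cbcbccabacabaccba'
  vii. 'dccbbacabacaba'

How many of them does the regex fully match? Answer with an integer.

i → match
ii → match
iii → no match
iv → match
v → match
vi → no match — must end with 'caba'
vii → no match
Total matched: 4

4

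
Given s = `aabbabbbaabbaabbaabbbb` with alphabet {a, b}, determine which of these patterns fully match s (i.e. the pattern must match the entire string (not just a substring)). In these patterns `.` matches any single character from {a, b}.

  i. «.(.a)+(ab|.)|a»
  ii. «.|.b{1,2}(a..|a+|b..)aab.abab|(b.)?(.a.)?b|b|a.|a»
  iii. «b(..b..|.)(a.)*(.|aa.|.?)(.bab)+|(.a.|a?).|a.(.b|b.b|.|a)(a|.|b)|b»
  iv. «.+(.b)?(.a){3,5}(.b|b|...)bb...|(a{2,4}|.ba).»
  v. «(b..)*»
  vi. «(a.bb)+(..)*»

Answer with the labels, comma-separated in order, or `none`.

vi

i → no match
ii → no match
iii → no match
iv → no match
v → no match
vi → match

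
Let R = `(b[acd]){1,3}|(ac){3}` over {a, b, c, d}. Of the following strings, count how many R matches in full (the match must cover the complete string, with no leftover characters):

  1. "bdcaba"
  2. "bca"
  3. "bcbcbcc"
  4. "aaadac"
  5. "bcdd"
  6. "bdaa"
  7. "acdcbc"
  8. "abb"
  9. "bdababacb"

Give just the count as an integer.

1 → no match
2 → no match
3 → no match
4 → no match
5 → no match
6 → no match
7 → no match
8 → no match
9 → no match
Total matched: 0

0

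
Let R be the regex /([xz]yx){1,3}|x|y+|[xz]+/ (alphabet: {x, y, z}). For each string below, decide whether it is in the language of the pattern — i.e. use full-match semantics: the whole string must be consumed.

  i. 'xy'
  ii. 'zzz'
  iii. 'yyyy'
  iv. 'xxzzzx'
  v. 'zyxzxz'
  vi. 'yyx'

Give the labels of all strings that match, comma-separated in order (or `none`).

ii, iii, iv

i → no match
ii → match
iii → match
iv → match
v → no match
vi → no match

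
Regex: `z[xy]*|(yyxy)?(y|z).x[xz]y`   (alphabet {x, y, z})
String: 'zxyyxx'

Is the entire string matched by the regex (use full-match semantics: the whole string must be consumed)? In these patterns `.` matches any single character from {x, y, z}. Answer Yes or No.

Yes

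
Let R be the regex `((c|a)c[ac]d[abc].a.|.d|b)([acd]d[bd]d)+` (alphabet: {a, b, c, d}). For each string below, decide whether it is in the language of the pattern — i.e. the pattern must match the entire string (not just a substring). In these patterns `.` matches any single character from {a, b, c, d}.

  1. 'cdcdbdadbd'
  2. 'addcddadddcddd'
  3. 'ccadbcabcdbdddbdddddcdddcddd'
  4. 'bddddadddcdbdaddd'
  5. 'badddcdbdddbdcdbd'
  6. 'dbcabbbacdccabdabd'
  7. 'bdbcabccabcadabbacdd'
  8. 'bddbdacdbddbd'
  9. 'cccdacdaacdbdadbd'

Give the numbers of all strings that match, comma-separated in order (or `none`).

1. 'cdcdbdadbd' → match
2 → no match
3 → match
4 → match
5 → match
6 → no match
7 → no match
8 → no match
9 → no match

1, 3, 4, 5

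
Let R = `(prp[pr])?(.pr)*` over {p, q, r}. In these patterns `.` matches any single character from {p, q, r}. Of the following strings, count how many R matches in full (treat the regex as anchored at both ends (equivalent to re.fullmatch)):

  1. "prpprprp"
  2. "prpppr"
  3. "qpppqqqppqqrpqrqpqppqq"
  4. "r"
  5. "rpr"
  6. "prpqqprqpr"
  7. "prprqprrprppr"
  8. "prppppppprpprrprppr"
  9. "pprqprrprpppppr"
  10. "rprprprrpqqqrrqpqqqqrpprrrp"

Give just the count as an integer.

1 → no match
2 → no match
3 → no match
4 → no match
5 → match
6 → no match
7 → match
8 → no match
9 → no match
10 → no match
Total matched: 2

2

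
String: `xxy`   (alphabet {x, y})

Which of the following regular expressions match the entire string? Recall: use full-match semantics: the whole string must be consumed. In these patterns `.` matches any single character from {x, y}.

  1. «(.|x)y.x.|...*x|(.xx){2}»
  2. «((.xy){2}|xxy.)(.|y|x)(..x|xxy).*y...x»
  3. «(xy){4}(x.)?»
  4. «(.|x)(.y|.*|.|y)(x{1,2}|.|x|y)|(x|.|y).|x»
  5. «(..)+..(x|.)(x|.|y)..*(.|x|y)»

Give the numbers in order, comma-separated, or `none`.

4

1 → no match
2 → no match — must end with `x`
3 → no match — must start with `xy`
4 → match
5 → no match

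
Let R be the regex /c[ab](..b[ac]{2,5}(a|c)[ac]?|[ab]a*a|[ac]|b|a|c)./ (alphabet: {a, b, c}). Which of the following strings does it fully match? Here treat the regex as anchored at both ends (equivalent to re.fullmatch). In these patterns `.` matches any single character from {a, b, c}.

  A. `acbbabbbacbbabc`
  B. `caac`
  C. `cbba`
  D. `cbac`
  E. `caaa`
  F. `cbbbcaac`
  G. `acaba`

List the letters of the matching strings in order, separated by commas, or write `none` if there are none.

A → no match — must start with `c`
B → match
C → match
D → match
E → match
F → no match
G → no match — must start with `c`

B, C, D, E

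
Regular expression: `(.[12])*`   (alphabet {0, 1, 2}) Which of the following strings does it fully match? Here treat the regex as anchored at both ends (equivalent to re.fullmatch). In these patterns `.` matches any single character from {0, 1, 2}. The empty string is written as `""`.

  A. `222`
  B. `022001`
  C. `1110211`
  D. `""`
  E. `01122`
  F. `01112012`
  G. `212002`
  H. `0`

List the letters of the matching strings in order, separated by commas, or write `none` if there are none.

D

A → no match
B → no match
C → no match
D → match
E → no match
F → no match
G → no match
H → no match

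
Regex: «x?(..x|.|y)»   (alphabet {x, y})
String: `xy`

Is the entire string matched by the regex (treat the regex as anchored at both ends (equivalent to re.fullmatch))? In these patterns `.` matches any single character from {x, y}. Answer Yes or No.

Yes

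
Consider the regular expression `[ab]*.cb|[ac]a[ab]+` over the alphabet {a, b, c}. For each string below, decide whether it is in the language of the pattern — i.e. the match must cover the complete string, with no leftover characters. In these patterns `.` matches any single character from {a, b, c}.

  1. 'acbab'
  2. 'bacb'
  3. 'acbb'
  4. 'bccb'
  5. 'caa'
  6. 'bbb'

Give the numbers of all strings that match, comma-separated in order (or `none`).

1 → no match
2 → match
3 → no match
4 → match
5 → match
6 → no match

2, 4, 5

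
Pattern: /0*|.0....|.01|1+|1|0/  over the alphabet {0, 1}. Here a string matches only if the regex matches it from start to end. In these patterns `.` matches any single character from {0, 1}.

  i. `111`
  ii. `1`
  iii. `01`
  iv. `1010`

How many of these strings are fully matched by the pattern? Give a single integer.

i → match
ii → match
iii → no match
iv → no match
Total matched: 2

2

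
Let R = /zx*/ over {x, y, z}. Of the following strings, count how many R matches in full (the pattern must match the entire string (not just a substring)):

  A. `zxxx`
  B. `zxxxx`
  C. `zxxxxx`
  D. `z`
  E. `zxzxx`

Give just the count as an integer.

A → match
B → match
C → match
D → match
E → no match
Total matched: 4

4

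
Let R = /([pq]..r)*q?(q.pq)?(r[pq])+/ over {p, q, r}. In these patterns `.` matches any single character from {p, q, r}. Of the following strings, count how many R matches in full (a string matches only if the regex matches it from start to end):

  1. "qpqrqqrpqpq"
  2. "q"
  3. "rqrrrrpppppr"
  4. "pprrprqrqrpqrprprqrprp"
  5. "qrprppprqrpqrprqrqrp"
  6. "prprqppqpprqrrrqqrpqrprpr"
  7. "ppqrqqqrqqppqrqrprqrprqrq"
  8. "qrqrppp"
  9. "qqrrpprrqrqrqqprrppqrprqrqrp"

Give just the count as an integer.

3

1 → no match
2 → no match
3 → no match
4 → match
5 → match
6 → no match
7 → match
8 → no match
9 → no match
Total matched: 3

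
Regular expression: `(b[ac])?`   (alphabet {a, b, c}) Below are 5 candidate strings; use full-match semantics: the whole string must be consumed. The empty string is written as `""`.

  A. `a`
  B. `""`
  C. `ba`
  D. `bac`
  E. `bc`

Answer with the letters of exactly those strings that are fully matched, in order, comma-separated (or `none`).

B, C, E

A → no match
B → match
C → match
D → no match
E → match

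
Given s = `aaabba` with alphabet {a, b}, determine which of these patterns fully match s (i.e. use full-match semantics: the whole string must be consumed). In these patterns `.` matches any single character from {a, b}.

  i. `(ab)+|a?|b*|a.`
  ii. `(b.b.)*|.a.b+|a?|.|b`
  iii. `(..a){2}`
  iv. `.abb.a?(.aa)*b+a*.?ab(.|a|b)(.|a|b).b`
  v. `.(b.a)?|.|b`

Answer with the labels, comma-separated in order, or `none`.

i → no match
ii → no match
iii → match
iv → no match — must end with `b`
v → no match

iii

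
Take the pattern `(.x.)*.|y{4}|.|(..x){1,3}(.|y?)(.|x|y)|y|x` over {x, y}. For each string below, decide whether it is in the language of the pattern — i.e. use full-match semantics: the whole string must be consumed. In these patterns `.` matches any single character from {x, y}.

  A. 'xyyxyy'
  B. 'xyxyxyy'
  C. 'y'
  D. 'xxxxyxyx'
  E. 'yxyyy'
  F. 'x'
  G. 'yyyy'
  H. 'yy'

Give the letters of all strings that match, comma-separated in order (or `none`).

C, D, F, G

A → no match
B → no match
C → match
D → match
E → no match
F → match
G → match
H → no match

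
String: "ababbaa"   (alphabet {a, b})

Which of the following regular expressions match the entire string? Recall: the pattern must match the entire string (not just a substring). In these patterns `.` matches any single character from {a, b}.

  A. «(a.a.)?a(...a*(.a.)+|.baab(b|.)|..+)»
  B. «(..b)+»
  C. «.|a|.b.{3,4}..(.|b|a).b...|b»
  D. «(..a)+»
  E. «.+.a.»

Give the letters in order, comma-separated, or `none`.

A, E

A → match
B → no match — must end with "b"
C → no match
D → no match
E → match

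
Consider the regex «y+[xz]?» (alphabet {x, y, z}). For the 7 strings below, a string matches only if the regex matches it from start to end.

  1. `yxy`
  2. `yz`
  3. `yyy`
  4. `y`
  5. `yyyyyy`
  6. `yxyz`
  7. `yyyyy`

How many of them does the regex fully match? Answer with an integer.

5

1 → no match
2 → match
3 → match
4 → match
5 → match
6 → no match
7 → match
Total matched: 5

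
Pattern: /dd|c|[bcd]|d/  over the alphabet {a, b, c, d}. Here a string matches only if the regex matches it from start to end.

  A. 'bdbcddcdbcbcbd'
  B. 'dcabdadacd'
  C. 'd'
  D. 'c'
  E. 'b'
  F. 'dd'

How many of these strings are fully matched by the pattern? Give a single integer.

A → no match
B → no match
C → match
D → match
E → match
F → match
Total matched: 4

4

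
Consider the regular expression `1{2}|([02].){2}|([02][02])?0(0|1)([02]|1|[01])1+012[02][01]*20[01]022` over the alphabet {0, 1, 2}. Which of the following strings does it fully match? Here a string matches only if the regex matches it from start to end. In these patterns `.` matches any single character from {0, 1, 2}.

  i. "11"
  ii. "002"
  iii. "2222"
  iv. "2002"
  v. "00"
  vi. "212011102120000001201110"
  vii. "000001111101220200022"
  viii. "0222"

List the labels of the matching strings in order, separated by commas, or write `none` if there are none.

i. "11" → match
ii. "002" → no match
iii. "2222" → match
iv. "2002" → match
v. "00" → no match
vi → no match
vii → match
viii. "0222" → match

i, iii, iv, vii, viii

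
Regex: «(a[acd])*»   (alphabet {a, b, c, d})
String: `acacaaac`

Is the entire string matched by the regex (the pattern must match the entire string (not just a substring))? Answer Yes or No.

Yes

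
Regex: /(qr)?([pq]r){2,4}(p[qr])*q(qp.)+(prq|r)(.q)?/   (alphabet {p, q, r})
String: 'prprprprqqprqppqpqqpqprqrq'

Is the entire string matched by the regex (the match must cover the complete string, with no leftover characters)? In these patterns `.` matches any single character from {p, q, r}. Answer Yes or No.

Yes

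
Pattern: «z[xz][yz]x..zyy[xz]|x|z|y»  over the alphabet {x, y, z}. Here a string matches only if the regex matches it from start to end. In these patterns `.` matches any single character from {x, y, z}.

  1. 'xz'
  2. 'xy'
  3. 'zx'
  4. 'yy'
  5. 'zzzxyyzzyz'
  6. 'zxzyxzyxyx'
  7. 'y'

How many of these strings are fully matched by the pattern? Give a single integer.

1 → no match
2 → no match
3 → no match
4 → no match
5 → no match
6 → no match
7 → match
Total matched: 1

1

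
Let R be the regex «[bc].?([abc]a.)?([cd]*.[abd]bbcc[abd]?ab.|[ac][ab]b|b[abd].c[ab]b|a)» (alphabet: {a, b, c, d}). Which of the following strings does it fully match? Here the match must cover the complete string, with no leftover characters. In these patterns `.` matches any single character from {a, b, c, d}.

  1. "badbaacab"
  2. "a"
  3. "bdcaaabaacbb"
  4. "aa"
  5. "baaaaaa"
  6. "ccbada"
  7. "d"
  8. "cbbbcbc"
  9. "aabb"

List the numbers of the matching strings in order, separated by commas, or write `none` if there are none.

6

1 → no match
2 → no match
3 → no match
4 → no match
5 → no match
6 → match
7 → no match
8 → no match
9 → no match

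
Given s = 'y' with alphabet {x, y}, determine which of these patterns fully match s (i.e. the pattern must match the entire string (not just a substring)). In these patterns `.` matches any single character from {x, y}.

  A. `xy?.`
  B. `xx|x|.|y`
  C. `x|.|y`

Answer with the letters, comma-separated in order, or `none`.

A → no match — must start with 'x'
B → match
C → match

B, C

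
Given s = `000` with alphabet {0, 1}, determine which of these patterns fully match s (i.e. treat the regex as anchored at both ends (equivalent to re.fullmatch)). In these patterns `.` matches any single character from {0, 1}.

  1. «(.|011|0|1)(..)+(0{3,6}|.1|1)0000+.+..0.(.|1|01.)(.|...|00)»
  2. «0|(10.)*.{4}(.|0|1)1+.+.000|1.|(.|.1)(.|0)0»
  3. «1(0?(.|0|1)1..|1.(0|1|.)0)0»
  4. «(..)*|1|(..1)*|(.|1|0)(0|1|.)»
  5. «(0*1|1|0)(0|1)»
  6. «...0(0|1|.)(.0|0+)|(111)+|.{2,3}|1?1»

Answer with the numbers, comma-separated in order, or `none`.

2, 6

1 → no match
2 → match
3 → no match — must start with `1`
4 → no match
5 → no match
6 → match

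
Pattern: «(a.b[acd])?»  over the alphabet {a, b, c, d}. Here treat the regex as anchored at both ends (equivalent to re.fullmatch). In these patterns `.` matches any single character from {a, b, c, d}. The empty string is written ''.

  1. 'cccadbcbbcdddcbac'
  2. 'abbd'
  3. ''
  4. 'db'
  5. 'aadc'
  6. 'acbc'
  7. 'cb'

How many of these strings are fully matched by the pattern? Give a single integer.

1 → no match
2 → match
3 → match
4 → no match
5 → no match
6 → match
7 → no match
Total matched: 3

3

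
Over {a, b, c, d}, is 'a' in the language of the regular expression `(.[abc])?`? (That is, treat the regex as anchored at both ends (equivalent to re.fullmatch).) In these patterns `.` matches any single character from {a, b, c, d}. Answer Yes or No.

No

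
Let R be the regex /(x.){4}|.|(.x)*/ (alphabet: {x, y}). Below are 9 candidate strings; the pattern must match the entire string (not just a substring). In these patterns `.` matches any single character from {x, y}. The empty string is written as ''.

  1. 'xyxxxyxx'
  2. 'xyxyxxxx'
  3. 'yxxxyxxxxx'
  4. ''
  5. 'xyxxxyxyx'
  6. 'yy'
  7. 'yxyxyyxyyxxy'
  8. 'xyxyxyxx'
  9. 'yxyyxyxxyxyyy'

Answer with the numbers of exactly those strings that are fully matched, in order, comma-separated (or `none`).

1 → match
2 → match
3 → match
4 → match
5 → no match
6 → no match
7 → no match
8 → match
9 → no match

1, 2, 3, 4, 8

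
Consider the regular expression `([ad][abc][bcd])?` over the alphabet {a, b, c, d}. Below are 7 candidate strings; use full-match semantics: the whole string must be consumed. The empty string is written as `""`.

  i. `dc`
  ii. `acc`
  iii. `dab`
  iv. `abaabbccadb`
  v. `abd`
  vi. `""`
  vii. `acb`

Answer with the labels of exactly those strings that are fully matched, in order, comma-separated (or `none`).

i → no match
ii → match
iii → match
iv → no match
v → match
vi → match
vii → match

ii, iii, v, vi, vii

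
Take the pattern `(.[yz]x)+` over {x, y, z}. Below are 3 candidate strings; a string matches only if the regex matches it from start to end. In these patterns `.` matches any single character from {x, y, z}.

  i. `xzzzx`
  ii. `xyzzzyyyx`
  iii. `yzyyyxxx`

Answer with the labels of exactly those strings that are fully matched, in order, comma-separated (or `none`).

i → no match
ii → no match
iii → no match

none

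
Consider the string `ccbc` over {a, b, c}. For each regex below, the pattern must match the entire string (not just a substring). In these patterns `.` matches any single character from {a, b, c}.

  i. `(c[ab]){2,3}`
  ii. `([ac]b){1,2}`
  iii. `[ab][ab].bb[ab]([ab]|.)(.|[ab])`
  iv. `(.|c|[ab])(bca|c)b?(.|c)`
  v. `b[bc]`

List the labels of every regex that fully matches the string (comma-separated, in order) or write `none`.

iv

i → no match
ii → no match — must end with `b`
iii → no match
iv → match
v → no match — must start with `b`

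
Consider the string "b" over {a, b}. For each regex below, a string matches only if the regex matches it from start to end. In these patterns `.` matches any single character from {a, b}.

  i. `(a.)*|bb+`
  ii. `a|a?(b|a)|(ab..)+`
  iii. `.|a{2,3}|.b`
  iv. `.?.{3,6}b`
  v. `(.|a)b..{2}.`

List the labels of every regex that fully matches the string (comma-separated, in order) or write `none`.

ii, iii

i → no match
ii → match
iii → match
iv → no match
v → no match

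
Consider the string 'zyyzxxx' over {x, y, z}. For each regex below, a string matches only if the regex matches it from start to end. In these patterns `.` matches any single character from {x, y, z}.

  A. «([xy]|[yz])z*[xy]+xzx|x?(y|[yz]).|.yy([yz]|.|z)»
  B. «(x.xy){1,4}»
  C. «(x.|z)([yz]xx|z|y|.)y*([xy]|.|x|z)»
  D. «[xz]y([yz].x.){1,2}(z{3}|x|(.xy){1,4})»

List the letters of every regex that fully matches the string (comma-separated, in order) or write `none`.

A → no match
B → no match — must start with 'x'
C → no match
D → match

D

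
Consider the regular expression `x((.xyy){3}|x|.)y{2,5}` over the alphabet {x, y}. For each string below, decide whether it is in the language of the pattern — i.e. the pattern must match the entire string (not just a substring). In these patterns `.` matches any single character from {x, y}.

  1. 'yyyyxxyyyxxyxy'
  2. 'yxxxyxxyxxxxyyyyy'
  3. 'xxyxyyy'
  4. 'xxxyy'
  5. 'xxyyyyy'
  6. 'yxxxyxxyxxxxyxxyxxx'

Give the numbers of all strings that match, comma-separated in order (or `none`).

1 → no match — must start with 'x'
2 → no match — must start with 'x'
3 → no match
4 → no match
5 → match
6 → no match — must start with 'x'

5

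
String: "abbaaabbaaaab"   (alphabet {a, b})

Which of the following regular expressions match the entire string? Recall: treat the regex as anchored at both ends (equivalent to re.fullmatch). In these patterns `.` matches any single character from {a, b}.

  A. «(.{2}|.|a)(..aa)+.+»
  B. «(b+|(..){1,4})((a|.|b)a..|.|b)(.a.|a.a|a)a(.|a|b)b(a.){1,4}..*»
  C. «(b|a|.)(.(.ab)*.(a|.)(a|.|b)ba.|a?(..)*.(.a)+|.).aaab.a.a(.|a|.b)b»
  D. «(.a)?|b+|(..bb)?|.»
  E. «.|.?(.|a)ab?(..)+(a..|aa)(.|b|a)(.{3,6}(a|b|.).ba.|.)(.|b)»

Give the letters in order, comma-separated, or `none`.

A, C

A → match
B → no match
C → match
D → no match
E → no match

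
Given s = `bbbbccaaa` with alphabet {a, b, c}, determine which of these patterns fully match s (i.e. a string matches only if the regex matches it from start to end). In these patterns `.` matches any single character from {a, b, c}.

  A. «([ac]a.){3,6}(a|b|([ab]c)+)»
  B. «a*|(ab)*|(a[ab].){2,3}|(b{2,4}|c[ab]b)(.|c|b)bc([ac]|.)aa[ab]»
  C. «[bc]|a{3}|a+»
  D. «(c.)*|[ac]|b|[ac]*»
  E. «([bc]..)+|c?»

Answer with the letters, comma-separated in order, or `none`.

B

A → no match
B → match
C → no match
D → no match
E → no match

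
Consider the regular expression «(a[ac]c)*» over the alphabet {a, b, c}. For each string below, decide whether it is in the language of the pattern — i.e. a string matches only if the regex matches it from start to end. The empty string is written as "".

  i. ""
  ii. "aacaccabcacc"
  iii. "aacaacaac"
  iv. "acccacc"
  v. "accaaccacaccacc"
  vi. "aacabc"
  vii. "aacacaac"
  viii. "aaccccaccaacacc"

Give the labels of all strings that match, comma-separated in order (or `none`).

i, iii

i. "" → match
ii. "aacaccabcacc" → no match
iii. "aacaacaac" → match
iv. "acccacc" → no match
v → no match
vi. "aacabc" → no match
vii. "aacacaac" → no match
viii → no match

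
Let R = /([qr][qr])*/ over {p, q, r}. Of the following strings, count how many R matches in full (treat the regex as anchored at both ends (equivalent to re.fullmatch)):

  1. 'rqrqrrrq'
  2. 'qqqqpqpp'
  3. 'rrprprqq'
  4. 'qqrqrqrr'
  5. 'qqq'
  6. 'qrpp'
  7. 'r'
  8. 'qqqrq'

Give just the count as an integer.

1 → match
2 → no match
3 → no match
4 → match
5 → no match
6 → no match
7 → no match
8 → no match
Total matched: 2

2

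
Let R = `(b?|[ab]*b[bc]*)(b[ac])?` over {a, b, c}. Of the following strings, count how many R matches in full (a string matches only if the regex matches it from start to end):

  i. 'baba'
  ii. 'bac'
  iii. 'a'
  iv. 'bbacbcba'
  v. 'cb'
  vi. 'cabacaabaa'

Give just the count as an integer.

i → no match
ii → no match
iii → no match
iv → no match
v → no match
vi → no match
Total matched: 0

0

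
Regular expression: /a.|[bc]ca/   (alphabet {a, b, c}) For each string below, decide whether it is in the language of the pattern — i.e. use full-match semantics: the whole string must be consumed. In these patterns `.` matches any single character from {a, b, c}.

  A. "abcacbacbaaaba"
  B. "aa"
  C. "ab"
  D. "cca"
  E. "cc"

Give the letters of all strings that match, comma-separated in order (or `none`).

A → no match
B → match
C → match
D → match
E → no match

B, C, D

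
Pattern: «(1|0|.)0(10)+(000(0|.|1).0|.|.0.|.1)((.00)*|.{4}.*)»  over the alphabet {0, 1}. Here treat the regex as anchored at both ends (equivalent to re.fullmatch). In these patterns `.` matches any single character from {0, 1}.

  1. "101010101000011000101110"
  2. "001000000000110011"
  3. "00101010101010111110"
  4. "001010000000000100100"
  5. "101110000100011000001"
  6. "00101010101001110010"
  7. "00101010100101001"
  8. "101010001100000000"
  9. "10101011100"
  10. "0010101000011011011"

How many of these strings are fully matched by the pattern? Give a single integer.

1 → match
2 → match
3 → match
4 → match
5 → no match
6 → match
7 → match
8 → match
9 → match
10 → match
Total matched: 9

9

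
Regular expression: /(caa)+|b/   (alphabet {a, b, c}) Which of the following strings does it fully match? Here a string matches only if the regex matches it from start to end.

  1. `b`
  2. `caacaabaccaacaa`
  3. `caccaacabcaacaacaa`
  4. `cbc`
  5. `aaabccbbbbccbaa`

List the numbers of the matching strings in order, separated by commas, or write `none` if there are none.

1 → match
2 → no match
3 → no match
4 → no match
5 → no match

1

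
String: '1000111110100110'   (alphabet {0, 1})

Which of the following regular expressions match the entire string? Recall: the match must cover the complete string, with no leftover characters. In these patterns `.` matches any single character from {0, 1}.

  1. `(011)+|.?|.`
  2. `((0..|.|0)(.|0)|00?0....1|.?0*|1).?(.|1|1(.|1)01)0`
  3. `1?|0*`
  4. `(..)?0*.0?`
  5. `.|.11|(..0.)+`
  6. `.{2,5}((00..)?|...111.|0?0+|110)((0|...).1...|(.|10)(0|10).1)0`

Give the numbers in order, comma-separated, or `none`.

6

1 → no match
2 → no match
3 → no match
4 → no match
5 → no match
6 → match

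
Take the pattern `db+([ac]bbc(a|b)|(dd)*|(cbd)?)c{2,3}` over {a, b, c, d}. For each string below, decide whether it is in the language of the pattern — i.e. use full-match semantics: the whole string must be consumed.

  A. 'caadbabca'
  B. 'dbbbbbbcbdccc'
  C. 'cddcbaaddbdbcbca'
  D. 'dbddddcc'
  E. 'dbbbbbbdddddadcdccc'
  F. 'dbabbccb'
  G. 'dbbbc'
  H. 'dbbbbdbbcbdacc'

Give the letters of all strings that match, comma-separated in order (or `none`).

A → no match — must start with 'db'
B → match
C → no match — must start with 'db'
D → match
E → no match
F → no match — must end with 'c'
G → no match
H → no match

B, D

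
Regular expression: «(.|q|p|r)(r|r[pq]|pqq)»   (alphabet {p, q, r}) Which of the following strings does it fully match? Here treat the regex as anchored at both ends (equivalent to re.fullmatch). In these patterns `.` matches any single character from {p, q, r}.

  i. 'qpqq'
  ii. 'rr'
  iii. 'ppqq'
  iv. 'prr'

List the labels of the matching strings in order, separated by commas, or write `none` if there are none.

i. 'qpqq' → match
ii. 'rr' → match
iii. 'ppqq' → match
iv. 'prr' → no match

i, ii, iii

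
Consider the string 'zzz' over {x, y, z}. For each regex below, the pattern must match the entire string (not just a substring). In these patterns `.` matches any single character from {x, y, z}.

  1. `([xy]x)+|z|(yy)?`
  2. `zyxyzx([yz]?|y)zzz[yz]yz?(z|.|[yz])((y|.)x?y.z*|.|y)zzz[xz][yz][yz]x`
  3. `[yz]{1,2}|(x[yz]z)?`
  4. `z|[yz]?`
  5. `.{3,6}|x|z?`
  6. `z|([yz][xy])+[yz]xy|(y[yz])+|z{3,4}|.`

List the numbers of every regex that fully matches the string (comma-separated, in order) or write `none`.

1 → no match
2 → no match — must start with 'zyxyzx'
3 → no match
4 → no match
5 → match
6 → match

5, 6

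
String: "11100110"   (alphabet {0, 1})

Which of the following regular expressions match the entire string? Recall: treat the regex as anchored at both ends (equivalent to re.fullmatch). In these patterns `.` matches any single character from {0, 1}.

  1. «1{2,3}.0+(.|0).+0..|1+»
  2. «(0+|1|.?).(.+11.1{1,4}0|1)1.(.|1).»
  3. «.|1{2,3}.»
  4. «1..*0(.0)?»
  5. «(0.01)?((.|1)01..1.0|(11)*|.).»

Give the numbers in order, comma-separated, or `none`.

1 → no match
2 → no match
3 → no match
4 → match
5 → no match

4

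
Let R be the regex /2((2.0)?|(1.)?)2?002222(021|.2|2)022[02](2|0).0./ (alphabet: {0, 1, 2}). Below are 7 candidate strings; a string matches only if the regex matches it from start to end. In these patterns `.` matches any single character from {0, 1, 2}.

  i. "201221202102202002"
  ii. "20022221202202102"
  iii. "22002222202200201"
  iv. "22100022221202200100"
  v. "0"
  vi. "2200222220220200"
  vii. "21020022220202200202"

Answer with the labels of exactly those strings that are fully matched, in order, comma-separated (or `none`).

ii, iii, iv, vii

i → no match
ii → match
iii → match
iv → match
v → no match — must start with "2"
vi → no match
vii → match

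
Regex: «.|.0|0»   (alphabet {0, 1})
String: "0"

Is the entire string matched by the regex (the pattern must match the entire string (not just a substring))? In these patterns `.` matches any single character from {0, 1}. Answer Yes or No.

Yes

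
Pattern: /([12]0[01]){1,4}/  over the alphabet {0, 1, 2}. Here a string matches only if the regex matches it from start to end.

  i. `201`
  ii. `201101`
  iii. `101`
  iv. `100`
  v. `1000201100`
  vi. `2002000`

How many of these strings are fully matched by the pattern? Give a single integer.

i → match
ii → match
iii → match
iv → match
v → no match
vi → no match
Total matched: 4

4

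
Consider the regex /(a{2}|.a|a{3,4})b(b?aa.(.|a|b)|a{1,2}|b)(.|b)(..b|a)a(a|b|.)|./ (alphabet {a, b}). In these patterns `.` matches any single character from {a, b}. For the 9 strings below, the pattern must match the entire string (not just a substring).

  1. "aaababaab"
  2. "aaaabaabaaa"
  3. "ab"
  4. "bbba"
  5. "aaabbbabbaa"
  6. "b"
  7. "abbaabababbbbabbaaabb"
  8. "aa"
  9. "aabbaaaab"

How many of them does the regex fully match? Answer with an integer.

4

1 → match
2 → match
3 → no match
4 → no match
5 → match
6 → match
7 → no match
8 → no match
9 → no match
Total matched: 4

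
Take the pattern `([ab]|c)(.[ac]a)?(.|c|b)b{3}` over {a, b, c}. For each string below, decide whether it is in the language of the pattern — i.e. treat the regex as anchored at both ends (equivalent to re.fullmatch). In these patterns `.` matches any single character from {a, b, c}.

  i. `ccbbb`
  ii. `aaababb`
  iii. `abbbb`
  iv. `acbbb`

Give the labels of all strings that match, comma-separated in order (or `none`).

i, iii, iv

i → match
ii → no match
iii → match
iv → match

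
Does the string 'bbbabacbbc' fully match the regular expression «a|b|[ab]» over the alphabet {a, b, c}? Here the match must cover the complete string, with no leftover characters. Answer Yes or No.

No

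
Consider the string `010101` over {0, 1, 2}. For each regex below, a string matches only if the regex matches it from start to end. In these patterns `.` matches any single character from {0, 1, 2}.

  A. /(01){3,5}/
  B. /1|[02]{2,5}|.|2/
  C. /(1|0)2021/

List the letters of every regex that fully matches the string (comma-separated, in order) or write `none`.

A

A → match
B → no match
C → no match — must end with `2021`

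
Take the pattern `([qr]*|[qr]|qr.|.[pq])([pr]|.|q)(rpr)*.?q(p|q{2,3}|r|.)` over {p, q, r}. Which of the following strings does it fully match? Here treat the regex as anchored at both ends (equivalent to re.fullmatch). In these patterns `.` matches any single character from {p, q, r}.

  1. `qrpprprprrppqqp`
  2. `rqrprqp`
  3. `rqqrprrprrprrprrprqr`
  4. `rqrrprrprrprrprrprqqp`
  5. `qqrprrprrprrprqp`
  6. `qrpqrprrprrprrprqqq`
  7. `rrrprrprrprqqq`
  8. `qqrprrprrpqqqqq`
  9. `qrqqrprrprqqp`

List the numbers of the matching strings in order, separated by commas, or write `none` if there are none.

2, 3, 4, 5, 6, 7, 9

1 → no match
2. `rqrprqp` → match
3 → match
4 → match
5 → match
6 → match
7 → match
8 → no match
9 → match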